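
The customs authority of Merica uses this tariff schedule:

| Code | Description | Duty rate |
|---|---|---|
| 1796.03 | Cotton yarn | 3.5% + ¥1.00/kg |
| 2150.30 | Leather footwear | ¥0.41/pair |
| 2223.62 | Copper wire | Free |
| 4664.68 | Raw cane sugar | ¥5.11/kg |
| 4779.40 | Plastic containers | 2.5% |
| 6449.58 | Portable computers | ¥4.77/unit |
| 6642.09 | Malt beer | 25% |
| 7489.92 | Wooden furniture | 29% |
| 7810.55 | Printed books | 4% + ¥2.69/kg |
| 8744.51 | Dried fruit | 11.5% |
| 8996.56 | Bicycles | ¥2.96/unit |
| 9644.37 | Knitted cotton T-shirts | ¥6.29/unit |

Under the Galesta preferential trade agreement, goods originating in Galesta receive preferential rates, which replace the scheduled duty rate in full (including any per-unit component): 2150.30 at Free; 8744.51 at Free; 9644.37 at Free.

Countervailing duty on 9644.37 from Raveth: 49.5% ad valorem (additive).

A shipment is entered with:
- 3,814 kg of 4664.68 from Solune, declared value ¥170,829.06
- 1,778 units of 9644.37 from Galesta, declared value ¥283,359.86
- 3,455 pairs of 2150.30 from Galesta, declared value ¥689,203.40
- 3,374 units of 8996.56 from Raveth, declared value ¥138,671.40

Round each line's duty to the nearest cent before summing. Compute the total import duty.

Line 1 (4664.68, Solune, 3,814 kg, ¥170,829.06):
Base rate for 4664.68 is ¥5.11/kg.
Duty = 3,814 × ¥5.11 = ¥19,489.54.
Line 2 (9644.37, Galesta, 1,778 units, ¥283,359.86):
Base rate for 9644.37 is ¥6.29/unit.
Origin Galesta qualifies under the Merica–Galesta agreement and 9644.37 is covered: preferential rate Free applies instead.
The additional-duty order on 9644.37 targets Raveth, not Galesta; it does not apply.
Duty = ¥283,359.86 × 0% = ¥0.00.
Line 3 (2150.30, Galesta, 3,455 pairs, ¥689,203.40):
Base rate for 2150.30 is ¥0.41/pair.
Origin Galesta qualifies under the Merica–Galesta agreement and 2150.30 is covered: preferential rate Free applies instead.
Duty = ¥689,203.40 × 0% = ¥0.00.
Line 4 (8996.56, Raveth, 3,374 units, ¥138,671.40):
Base rate for 8996.56 is ¥2.96/unit.
Duty = 3,374 × ¥2.96 = ¥9,987.04.
Total = ¥19,489.54 + ¥0.00 + ¥0.00 + ¥9,987.04 = ¥29,476.58.

¥29,476.58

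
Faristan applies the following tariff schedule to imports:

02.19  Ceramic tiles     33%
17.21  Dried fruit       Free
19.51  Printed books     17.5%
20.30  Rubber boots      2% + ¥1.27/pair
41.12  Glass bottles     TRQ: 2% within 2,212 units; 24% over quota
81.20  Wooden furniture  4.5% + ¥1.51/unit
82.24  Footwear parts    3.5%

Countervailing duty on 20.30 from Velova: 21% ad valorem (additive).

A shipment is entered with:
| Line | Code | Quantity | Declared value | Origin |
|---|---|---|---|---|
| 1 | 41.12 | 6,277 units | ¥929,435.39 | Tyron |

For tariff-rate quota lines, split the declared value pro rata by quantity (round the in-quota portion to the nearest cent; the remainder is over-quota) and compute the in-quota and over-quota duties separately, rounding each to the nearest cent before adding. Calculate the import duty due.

Line 1 (41.12, Tyron, 6,277 units, ¥929,435.39):
Code 41.12 is under a tariff-rate quota (threshold 2,212 units). In-quota: 2,212 units at 2%; over-quota: 4,065 units at 24%.
Pro-rata value split: in-quota = ¥929,435.39 × 2,212/6,277 = ¥327,530.84; over-quota = ¥929,435.39 − ¥327,530.84 = ¥601,904.55.
In-quota duty = ¥327,530.84 × 2% = ¥6,550.62. Over-quota duty = ¥601,904.55 × 24% = ¥144,457.09.
Line duty = ¥6,550.62 + ¥144,457.09 = ¥151,007.71.

¥151,007.71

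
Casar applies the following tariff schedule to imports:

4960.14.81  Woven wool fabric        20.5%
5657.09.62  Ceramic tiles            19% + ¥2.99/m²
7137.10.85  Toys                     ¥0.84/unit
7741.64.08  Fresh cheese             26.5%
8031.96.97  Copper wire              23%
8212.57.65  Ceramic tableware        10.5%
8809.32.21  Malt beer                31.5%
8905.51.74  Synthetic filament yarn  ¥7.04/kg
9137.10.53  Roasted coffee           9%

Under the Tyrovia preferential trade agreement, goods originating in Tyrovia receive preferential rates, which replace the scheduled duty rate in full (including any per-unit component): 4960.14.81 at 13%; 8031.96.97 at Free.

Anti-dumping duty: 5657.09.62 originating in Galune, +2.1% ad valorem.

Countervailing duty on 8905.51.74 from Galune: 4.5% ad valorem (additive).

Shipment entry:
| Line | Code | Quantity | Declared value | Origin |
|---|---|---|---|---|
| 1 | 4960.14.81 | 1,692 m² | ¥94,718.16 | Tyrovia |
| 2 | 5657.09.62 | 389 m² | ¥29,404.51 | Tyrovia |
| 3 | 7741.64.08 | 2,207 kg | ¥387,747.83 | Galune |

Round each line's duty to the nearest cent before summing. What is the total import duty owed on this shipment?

¥121,816.50

Line 1 (4960.14.81, Tyrovia, 1,692 m², ¥94,718.16):
Base rate for 4960.14.81 is 20.5%.
Origin Tyrovia qualifies under the Casar–Tyrovia agreement and 4960.14.81 is covered: preferential rate 13% applies instead.
Duty = ¥94,718.16 × 13% = ¥12,313.36.
Line 2 (5657.09.62, Tyrovia, 389 m², ¥29,404.51):
Base rate for 5657.09.62 is 19% + ¥2.99/m².
Origin Tyrovia is the FTA partner but 5657.09.62 is not on the preference list; base rate stands.
The additional-duty order on 5657.09.62 targets Galune, not Tyrovia; it does not apply.
Duty = ¥29,404.51 × 19% + 389 × ¥2.99 = ¥6,749.97.
Line 3 (7741.64.08, Galune, 2,207 kg, ¥387,747.83):
Base rate for 7741.64.08 is 26.5%.
Duty = ¥387,747.83 × 26.5% = ¥102,753.17.
Total = ¥12,313.36 + ¥6,749.97 + ¥102,753.17 = ¥121,816.50.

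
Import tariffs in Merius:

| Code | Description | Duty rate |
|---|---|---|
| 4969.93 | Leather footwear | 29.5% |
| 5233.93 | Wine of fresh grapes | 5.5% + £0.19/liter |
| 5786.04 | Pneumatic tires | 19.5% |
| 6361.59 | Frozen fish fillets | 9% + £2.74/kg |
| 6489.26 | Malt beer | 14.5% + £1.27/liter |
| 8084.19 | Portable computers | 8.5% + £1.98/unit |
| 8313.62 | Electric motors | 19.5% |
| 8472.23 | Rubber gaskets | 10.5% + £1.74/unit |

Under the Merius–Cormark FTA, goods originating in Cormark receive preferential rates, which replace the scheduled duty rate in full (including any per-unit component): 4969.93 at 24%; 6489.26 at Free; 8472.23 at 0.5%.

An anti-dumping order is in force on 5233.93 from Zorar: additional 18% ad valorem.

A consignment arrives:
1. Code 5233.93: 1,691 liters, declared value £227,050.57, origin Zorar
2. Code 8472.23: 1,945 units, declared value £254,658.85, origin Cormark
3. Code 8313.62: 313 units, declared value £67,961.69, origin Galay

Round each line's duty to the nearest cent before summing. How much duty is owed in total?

Line 1 (5233.93, Zorar, 1,691 liters, £227,050.57):
Base rate for 5233.93 is 5.5% + £0.19/liter.
Additional duty on 5233.93 from Zorar: +18%. Applied ad valorem rate: 5.5% + 18% = 23.5%.
Duty = £227,050.57 × 23.5% + 1,691 × £0.19 = £53,678.17.
Line 2 (8472.23, Cormark, 1,945 units, £254,658.85):
Base rate for 8472.23 is 10.5% + £1.74/unit.
Origin Cormark qualifies under the Merius–Cormark agreement and 8472.23 is covered: preferential rate 0.5% applies instead.
Duty = £254,658.85 × 0.5% = £1,273.29.
Line 3 (8313.62, Galay, 313 units, £67,961.69):
Base rate for 8313.62 is 19.5%.
Duty = £67,961.69 × 19.5% = £13,252.53.
Total = £53,678.17 + £1,273.29 + £13,252.53 = £68,203.99.

£68,203.99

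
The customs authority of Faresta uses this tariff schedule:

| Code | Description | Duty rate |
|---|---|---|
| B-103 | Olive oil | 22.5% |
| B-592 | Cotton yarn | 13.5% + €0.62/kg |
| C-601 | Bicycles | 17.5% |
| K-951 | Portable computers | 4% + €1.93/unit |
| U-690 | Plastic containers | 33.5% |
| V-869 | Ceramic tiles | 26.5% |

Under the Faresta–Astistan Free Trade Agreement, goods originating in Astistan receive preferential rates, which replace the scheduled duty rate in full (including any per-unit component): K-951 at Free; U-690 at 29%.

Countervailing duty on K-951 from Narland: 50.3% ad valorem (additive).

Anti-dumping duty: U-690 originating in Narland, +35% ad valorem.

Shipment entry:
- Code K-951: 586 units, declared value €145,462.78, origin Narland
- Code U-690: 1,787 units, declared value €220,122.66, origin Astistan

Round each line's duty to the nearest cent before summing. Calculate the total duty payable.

€143,952.84

Line 1 (K-951, Narland, 586 units, €145,462.78):
Base rate for K-951 is 4% + €1.93/unit.
K-951 has an FTA preferential rate, but origin Narland is not Astistan; base rate stands.
Additional duty on K-951 from Narland: +50.3%. Applied ad valorem rate: 4% + 50.3% = 54.3%.
Duty = €145,462.78 × 54.3% + 586 × €1.93 = €80,117.27.
Line 2 (U-690, Astistan, 1,787 units, €220,122.66):
Base rate for U-690 is 33.5%.
Origin Astistan qualifies under the Faresta–Astistan agreement and U-690 is covered: preferential rate 29% applies instead.
The additional-duty order on U-690 targets Narland, not Astistan; it does not apply.
Duty = €220,122.66 × 29% = €63,835.57.
Total = €80,117.27 + €63,835.57 = €143,952.84.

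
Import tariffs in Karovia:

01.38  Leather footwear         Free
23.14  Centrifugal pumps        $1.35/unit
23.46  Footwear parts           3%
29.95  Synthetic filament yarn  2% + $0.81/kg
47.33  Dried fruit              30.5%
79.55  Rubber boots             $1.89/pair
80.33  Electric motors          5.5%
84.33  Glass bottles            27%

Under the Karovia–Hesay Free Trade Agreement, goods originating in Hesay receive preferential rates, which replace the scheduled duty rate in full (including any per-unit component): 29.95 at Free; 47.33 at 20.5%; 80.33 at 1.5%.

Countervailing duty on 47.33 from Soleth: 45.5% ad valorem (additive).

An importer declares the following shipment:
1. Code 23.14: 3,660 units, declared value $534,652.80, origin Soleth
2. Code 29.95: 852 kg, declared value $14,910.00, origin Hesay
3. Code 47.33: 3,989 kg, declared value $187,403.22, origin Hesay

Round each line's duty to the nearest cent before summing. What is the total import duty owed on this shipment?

$43,358.66

Line 1 (23.14, Soleth, 3,660 units, $534,652.80):
Base rate for 23.14 is $1.35/unit.
Duty = 3,660 × $1.35 = $4,941.00.
Line 2 (29.95, Hesay, 852 kg, $14,910.00):
Base rate for 29.95 is 2% + $0.81/kg.
Origin Hesay qualifies under the Karovia–Hesay agreement and 29.95 is covered: preferential rate Free applies instead.
Duty = $14,910.00 × 0% = $0.00.
Line 3 (47.33, Hesay, 3,989 kg, $187,403.22):
Base rate for 47.33 is 30.5%.
Origin Hesay qualifies under the Karovia–Hesay agreement and 47.33 is covered: preferential rate 20.5% applies instead.
The additional-duty order on 47.33 targets Soleth, not Hesay; it does not apply.
Duty = $187,403.22 × 20.5% = $38,417.66.
Total = $4,941.00 + $0.00 + $38,417.66 = $43,358.66.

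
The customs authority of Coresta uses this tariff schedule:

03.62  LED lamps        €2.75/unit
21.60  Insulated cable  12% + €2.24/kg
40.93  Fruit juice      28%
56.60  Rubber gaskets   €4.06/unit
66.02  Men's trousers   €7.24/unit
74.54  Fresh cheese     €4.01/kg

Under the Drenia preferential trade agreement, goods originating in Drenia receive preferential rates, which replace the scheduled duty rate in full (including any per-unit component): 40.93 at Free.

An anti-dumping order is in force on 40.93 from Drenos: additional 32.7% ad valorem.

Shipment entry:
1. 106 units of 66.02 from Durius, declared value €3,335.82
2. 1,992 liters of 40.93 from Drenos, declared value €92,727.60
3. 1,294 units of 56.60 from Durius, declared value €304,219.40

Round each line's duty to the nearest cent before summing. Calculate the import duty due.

€62,306.73

Line 1 (66.02, Durius, 106 units, €3,335.82):
Base rate for 66.02 is €7.24/unit.
Duty = 106 × €7.24 = €767.44.
Line 2 (40.93, Drenos, 1,992 liters, €92,727.60):
Base rate for 40.93 is 28%.
40.93 has an FTA preferential rate, but origin Drenos is not Drenia; base rate stands.
Additional duty on 40.93 from Drenos: +32.7%. Applied ad valorem rate: 28% + 32.7% = 60.7%.
Duty = €92,727.60 × 60.7% = €56,285.65.
Line 3 (56.60, Durius, 1,294 units, €304,219.40):
Base rate for 56.60 is €4.06/unit.
Duty = 1,294 × €4.06 = €5,253.64.
Total = €767.44 + €56,285.65 + €5,253.64 = €62,306.73.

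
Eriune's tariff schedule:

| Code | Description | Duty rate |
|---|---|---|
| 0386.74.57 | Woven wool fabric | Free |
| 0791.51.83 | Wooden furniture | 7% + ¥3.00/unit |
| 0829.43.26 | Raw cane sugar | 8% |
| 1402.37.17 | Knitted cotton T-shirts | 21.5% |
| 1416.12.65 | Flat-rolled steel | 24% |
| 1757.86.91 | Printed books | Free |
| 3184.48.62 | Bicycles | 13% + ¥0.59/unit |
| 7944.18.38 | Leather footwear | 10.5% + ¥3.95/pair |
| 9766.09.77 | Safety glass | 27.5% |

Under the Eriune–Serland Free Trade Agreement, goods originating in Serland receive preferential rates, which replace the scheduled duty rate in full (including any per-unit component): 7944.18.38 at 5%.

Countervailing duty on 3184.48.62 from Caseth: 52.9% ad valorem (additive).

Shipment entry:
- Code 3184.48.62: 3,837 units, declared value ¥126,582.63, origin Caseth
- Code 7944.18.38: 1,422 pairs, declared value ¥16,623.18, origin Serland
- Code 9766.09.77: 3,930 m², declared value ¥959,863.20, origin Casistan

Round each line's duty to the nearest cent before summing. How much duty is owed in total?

Line 1 (3184.48.62, Caseth, 3,837 units, ¥126,582.63):
Base rate for 3184.48.62 is 13% + ¥0.59/unit.
Additional duty on 3184.48.62 from Caseth: +52.9%. Applied ad valorem rate: 13% + 52.9% = 65.9%.
Duty = ¥126,582.63 × 65.9% + 3,837 × ¥0.59 = ¥85,681.78.
Line 2 (7944.18.38, Serland, 1,422 pairs, ¥16,623.18):
Base rate for 7944.18.38 is 10.5% + ¥3.95/pair.
Origin Serland qualifies under the Eriune–Serland agreement and 7944.18.38 is covered: preferential rate 5% applies instead.
Duty = ¥16,623.18 × 5% = ¥831.16.
Line 3 (9766.09.77, Casistan, 3,930 m², ¥959,863.20):
Base rate for 9766.09.77 is 27.5%.
Duty = ¥959,863.20 × 27.5% = ¥263,962.38.
Total = ¥85,681.78 + ¥831.16 + ¥263,962.38 = ¥350,475.32.

¥350,475.32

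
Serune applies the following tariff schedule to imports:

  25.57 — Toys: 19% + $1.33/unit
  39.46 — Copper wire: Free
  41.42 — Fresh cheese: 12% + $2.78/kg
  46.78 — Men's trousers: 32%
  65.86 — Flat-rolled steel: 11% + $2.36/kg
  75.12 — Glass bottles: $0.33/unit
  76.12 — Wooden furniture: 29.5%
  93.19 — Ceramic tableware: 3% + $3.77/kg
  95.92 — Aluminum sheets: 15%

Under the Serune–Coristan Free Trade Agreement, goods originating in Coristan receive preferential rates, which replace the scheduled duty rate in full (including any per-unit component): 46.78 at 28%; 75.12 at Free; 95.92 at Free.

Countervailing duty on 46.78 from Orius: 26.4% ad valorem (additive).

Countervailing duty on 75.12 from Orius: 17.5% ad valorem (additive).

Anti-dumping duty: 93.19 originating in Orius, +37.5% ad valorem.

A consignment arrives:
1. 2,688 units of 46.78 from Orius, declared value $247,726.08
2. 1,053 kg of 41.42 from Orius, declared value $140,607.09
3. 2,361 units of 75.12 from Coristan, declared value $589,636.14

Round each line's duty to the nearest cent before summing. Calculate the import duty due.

Line 1 (46.78, Orius, 2,688 units, $247,726.08):
Base rate for 46.78 is 32%.
46.78 has an FTA preferential rate, but origin Orius is not Coristan; base rate stands.
Additional duty on 46.78 from Orius: +26.4%. Applied ad valorem rate: 32% + 26.4% = 58.4%.
Duty = $247,726.08 × 58.4% = $144,672.03.
Line 2 (41.42, Orius, 1,053 kg, $140,607.09):
Base rate for 41.42 is 12% + $2.78/kg.
Duty = $140,607.09 × 12% + 1,053 × $2.78 = $19,800.19.
Line 3 (75.12, Coristan, 2,361 units, $589,636.14):
Base rate for 75.12 is $0.33/unit.
Origin Coristan qualifies under the Serune–Coristan agreement and 75.12 is covered: preferential rate Free applies instead.
The additional-duty order on 75.12 targets Orius, not Coristan; it does not apply.
Duty = $589,636.14 × 0% = $0.00.
Total = $144,672.03 + $19,800.19 + $0.00 = $164,472.22.

$164,472.22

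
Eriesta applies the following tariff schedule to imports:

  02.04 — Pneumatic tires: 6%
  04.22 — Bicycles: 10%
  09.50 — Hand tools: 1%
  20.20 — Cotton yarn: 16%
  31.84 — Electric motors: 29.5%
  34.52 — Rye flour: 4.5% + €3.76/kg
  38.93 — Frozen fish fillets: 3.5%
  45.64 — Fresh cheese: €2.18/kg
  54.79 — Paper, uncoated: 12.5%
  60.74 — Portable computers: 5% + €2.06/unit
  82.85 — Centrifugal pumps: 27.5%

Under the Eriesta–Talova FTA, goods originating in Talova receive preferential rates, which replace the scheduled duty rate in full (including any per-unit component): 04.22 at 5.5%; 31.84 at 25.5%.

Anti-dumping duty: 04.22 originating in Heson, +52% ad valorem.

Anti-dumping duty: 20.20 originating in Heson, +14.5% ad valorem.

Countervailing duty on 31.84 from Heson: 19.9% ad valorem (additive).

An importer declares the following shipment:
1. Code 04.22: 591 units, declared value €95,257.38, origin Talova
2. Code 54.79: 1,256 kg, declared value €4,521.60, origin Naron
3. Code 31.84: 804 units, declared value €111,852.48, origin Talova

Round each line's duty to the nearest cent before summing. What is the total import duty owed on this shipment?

€34,326.74

Line 1 (04.22, Talova, 591 units, €95,257.38):
Base rate for 04.22 is 10%.
Origin Talova qualifies under the Eriesta–Talova agreement and 04.22 is covered: preferential rate 5.5% applies instead.
The additional-duty order on 04.22 targets Heson, not Talova; it does not apply.
Duty = €95,257.38 × 5.5% = €5,239.16.
Line 2 (54.79, Naron, 1,256 kg, €4,521.60):
Base rate for 54.79 is 12.5%.
Duty = €4,521.60 × 12.5% = €565.20.
Line 3 (31.84, Talova, 804 units, €111,852.48):
Base rate for 31.84 is 29.5%.
Origin Talova qualifies under the Eriesta–Talova agreement and 31.84 is covered: preferential rate 25.5% applies instead.
The additional-duty order on 31.84 targets Heson, not Talova; it does not apply.
Duty = €111,852.48 × 25.5% = €28,522.38.
Total = €5,239.16 + €565.20 + €28,522.38 = €34,326.74.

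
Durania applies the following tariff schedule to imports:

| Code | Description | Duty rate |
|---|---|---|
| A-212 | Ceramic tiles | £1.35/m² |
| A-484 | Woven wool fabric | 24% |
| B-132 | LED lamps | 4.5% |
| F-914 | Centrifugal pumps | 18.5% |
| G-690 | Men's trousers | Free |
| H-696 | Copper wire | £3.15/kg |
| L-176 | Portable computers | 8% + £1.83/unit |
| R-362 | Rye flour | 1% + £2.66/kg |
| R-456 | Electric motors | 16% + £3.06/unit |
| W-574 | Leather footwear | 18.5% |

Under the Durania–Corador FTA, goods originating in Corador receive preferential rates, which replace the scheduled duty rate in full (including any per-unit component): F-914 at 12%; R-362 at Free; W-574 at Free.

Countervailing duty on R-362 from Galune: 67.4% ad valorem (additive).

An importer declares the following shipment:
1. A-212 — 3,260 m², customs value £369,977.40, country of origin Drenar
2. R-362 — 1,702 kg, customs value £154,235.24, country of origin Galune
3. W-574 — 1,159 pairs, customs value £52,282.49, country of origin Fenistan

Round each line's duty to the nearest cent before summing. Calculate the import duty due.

Line 1 (A-212, Drenar, 3,260 m², £369,977.40):
Base rate for A-212 is £1.35/m².
Duty = 3,260 × £1.35 = £4,401.00.
Line 2 (R-362, Galune, 1,702 kg, £154,235.24):
Base rate for R-362 is 1% + £2.66/kg.
R-362 has an FTA preferential rate, but origin Galune is not Corador; base rate stands.
Additional duty on R-362 from Galune: +67.4%. Applied ad valorem rate: 1% + 67.4% = 68.4%.
Duty = £154,235.24 × 68.4% + 1,702 × £2.66 = £110,024.22.
Line 3 (W-574, Fenistan, 1,159 pairs, £52,282.49):
Base rate for W-574 is 18.5%.
W-574 has an FTA preferential rate, but origin Fenistan is not Corador; base rate stands.
Duty = £52,282.49 × 18.5% = £9,672.26.
Total = £4,401.00 + £110,024.22 + £9,672.26 = £124,097.48.

£124,097.48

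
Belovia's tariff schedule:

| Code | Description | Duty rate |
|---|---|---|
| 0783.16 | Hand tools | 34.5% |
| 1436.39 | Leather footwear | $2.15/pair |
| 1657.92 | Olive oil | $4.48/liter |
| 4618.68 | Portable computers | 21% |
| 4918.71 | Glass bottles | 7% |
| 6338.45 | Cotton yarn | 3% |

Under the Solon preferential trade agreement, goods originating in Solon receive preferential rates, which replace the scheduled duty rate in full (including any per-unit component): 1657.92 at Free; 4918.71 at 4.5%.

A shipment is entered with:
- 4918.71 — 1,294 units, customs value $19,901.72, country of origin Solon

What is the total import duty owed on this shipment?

$895.58

Line 1 (4918.71, Solon, 1,294 units, $19,901.72):
Base rate for 4918.71 is 7%.
Origin Solon qualifies under the Belovia–Solon agreement and 4918.71 is covered: preferential rate 4.5% applies instead.
Duty = $19,901.72 × 4.5% = $895.58.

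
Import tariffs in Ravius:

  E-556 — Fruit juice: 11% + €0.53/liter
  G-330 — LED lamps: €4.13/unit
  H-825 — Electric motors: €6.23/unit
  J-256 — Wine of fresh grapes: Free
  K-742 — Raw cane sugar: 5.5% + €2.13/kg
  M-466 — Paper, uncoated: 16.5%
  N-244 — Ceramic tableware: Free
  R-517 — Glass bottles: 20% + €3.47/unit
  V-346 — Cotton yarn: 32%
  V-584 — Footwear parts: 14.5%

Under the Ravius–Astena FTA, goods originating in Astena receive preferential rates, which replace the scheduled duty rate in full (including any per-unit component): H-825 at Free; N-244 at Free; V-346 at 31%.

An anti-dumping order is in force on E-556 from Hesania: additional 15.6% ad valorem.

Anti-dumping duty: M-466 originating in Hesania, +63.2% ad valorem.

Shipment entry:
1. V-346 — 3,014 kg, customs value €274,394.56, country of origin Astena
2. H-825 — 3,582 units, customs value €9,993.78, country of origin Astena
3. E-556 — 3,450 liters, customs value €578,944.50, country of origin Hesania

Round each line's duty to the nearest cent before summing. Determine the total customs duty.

Line 1 (V-346, Astena, 3,014 kg, €274,394.56):
Base rate for V-346 is 32%.
Origin Astena qualifies under the Ravius–Astena agreement and V-346 is covered: preferential rate 31% applies instead.
Duty = €274,394.56 × 31% = €85,062.31.
Line 2 (H-825, Astena, 3,582 units, €9,993.78):
Base rate for H-825 is €6.23/unit.
Origin Astena qualifies under the Ravius–Astena agreement and H-825 is covered: preferential rate Free applies instead.
Duty = €9,993.78 × 0% = €0.00.
Line 3 (E-556, Hesania, 3,450 liters, €578,944.50):
Base rate for E-556 is 11% + €0.53/liter.
Additional duty on E-556 from Hesania: +15.6%. Applied ad valorem rate: 11% + 15.6% = 26.6%.
Duty = €578,944.50 × 26.6% + 3,450 × €0.53 = €155,827.74.
Total = €85,062.31 + €0.00 + €155,827.74 = €240,890.05.

€240,890.05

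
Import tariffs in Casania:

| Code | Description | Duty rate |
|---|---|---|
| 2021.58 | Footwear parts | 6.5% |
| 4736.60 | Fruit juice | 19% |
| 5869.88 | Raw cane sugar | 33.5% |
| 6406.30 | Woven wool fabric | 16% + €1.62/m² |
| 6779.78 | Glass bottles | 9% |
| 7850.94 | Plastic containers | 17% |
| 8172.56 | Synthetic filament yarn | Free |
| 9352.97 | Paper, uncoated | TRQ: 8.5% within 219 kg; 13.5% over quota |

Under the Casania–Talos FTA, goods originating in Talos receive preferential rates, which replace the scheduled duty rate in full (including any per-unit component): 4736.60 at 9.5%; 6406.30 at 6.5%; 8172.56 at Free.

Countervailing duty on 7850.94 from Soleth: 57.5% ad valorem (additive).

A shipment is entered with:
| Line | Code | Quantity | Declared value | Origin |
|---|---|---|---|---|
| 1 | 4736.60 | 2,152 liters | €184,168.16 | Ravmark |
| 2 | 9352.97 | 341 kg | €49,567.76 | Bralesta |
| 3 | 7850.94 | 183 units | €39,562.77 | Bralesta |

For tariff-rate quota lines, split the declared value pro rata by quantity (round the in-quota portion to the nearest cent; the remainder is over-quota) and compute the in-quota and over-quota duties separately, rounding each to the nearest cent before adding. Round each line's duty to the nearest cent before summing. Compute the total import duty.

€46,817.58

Line 1 (4736.60, Ravmark, 2,152 liters, €184,168.16):
Base rate for 4736.60 is 19%.
4736.60 has an FTA preferential rate, but origin Ravmark is not Talos; base rate stands.
Duty = €184,168.16 × 19% = €34,991.95.
Line 2 (9352.97, Bralesta, 341 kg, €49,567.76):
Code 9352.97 is under a tariff-rate quota (threshold 219 kg). In-quota: 219 kg at 8.5%; over-quota: 122 kg at 13.5%.
Pro-rata value split: in-quota = €49,567.76 × 219/341 = €31,833.84; over-quota = €49,567.76 − €31,833.84 = €17,733.92.
In-quota duty = €31,833.84 × 8.5% = €2,705.88. Over-quota duty = €17,733.92 × 13.5% = €2,394.08.
Line duty = €2,705.88 + €2,394.08 = €5,099.96.
Line 3 (7850.94, Bralesta, 183 units, €39,562.77):
Base rate for 7850.94 is 17%.
The additional-duty order on 7850.94 targets Soleth, not Bralesta; it does not apply.
Duty = €39,562.77 × 17% = €6,725.67.
Total = €34,991.95 + €5,099.96 + €6,725.67 = €46,817.58.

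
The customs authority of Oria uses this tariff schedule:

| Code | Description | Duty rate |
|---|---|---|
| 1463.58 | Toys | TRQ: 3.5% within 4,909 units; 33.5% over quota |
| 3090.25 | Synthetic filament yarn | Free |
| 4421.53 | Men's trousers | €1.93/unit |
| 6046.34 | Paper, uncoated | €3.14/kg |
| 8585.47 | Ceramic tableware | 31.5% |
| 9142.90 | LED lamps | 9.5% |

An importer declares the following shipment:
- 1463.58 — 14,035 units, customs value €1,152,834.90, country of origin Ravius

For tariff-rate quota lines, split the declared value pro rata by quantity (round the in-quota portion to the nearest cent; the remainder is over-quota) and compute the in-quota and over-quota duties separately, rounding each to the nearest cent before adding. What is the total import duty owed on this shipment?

€265,232.11

Line 1 (1463.58, Ravius, 14,035 units, €1,152,834.90):
Code 1463.58 is under a tariff-rate quota (threshold 4,909 units). In-quota: 4,909 units at 3.5%; over-quota: 9,126 units at 33.5%.
Pro-rata value split: in-quota = €1,152,834.90 × 4,909/14,035 = €403,225.26; over-quota = €1,152,834.90 − €403,225.26 = €749,609.64.
In-quota duty = €403,225.26 × 3.5% = €14,112.88. Over-quota duty = €749,609.64 × 33.5% = €251,119.23.
Line duty = €14,112.88 + €251,119.23 = €265,232.11.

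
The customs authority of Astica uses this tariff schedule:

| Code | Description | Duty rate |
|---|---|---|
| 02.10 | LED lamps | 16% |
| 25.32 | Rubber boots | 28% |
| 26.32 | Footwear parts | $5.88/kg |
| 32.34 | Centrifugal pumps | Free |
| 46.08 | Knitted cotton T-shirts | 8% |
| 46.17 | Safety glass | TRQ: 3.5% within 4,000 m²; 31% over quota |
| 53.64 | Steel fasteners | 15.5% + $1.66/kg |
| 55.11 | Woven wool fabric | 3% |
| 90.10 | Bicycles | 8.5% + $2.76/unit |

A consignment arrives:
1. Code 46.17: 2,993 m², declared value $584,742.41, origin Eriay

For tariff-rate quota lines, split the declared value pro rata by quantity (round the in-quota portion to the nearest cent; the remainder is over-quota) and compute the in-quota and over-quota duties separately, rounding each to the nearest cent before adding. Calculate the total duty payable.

Line 1 (46.17, Eriay, 2,993 m², $584,742.41):
Code 46.17 is under a tariff-rate quota (threshold 4,000 m²). Quantity 2,993 m² is within the quota, so the in-quota rate 3.5% applies to the full value.
Duty = $584,742.41 × 3.5% = $20,465.98.

$20,465.98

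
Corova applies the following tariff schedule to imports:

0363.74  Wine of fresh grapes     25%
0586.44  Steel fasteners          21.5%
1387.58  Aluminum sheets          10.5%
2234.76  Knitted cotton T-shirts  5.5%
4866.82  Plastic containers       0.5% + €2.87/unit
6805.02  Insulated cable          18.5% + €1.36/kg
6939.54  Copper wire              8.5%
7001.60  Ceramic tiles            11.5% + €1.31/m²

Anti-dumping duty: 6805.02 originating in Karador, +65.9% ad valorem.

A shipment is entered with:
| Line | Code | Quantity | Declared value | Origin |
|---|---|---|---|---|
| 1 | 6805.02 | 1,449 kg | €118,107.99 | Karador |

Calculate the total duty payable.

€101,653.78

Line 1 (6805.02, Karador, 1,449 kg, €118,107.99):
Base rate for 6805.02 is 18.5% + €1.36/kg.
Additional duty on 6805.02 from Karador: +65.9%. Applied ad valorem rate: 18.5% + 65.9% = 84.4%.
Duty = €118,107.99 × 84.4% + 1,449 × €1.36 = €101,653.78.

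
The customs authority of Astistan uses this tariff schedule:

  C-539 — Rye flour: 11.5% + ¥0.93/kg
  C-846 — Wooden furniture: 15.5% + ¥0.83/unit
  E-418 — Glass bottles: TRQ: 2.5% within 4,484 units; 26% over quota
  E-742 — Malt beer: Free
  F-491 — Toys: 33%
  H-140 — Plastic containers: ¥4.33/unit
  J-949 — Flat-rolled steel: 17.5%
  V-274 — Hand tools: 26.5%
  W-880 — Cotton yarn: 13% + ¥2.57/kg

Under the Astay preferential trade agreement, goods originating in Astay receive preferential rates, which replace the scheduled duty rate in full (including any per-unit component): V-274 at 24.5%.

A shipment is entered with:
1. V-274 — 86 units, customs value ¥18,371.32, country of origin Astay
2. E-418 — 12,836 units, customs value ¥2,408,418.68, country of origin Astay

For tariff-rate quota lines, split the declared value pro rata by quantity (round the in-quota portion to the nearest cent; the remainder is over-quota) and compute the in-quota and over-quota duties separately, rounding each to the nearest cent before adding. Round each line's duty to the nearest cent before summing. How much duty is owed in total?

¥432,976.59

Line 1 (V-274, Astay, 86 units, ¥18,371.32):
Base rate for V-274 is 26.5%.
Origin Astay qualifies under the Astistan–Astay agreement and V-274 is covered: preferential rate 24.5% applies instead.
Duty = ¥18,371.32 × 24.5% = ¥4,500.97.
Line 2 (E-418, Astay, 12,836 units, ¥2,408,418.68):
Code E-418 is under a tariff-rate quota (threshold 4,484 units). In-quota: 4,484 units at 2.5%; over-quota: 8,352 units at 26%.
Pro-rata value split: in-quota = ¥2,408,418.68 × 4,484/12,836 = ¥841,332.92; over-quota = ¥2,408,418.68 − ¥841,332.92 = ¥1,567,085.76.
In-quota duty = ¥841,332.92 × 2.5% = ¥21,033.32. Over-quota duty = ¥1,567,085.76 × 26% = ¥407,442.30.
Line duty = ¥21,033.32 + ¥407,442.30 = ¥428,475.62.
Total = ¥4,500.97 + ¥428,475.62 = ¥432,976.59.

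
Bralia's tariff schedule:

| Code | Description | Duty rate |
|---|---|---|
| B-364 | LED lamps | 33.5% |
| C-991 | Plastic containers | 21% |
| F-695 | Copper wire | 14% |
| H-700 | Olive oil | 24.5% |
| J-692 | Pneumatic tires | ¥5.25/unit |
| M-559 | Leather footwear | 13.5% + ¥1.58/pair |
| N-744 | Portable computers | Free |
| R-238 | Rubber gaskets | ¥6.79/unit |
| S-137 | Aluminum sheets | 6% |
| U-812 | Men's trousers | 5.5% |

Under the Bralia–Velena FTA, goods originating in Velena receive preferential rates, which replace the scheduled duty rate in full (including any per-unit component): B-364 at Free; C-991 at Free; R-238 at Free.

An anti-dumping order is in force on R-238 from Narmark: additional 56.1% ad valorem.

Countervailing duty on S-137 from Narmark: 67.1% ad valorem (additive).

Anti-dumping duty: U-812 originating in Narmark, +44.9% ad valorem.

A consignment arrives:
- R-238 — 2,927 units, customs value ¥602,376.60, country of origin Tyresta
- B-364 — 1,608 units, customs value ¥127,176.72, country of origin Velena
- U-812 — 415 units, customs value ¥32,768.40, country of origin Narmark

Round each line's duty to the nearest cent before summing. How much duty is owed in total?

Line 1 (R-238, Tyresta, 2,927 units, ¥602,376.60):
Base rate for R-238 is ¥6.79/unit.
R-238 has an FTA preferential rate, but origin Tyresta is not Velena; base rate stands.
The additional-duty order on R-238 targets Narmark, not Tyresta; it does not apply.
Duty = 2,927 × ¥6.79 = ¥19,874.33.
Line 2 (B-364, Velena, 1,608 units, ¥127,176.72):
Base rate for B-364 is 33.5%.
Origin Velena qualifies under the Bralia–Velena agreement and B-364 is covered: preferential rate Free applies instead.
Duty = ¥127,176.72 × 0% = ¥0.00.
Line 3 (U-812, Narmark, 415 units, ¥32,768.40):
Base rate for U-812 is 5.5%.
Additional duty on U-812 from Narmark: +44.9%. Applied ad valorem rate: 5.5% + 44.9% = 50.4%.
Duty = ¥32,768.40 × 50.4% = ¥16,515.27.
Total = ¥19,874.33 + ¥0.00 + ¥16,515.27 = ¥36,389.60.

¥36,389.60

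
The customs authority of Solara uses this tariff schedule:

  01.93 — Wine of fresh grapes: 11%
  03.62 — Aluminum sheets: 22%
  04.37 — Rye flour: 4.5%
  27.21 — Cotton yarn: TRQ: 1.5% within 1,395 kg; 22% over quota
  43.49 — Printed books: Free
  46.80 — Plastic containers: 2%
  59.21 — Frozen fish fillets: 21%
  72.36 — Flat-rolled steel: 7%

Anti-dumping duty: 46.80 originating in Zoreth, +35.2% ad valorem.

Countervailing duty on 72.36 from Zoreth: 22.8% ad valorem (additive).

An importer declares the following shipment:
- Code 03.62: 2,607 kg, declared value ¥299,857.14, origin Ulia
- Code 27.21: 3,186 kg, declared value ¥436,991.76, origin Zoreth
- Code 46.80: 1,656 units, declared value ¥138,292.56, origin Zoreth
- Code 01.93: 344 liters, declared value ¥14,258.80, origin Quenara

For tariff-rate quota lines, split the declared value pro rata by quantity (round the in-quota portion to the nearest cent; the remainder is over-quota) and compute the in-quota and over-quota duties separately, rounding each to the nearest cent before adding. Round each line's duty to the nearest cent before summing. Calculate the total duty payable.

¥175,895.72

Line 1 (03.62, Ulia, 2,607 kg, ¥299,857.14):
Base rate for 03.62 is 22%.
Duty = ¥299,857.14 × 22% = ¥65,968.57.
Line 2 (27.21, Zoreth, 3,186 kg, ¥436,991.76):
Code 27.21 is under a tariff-rate quota (threshold 1,395 kg). In-quota: 1,395 kg at 1.5%; over-quota: 1,791 kg at 22%.
Pro-rata value split: in-quota = ¥436,991.76 × 1,395/3,186 = ¥191,338.20; over-quota = ¥436,991.76 − ¥191,338.20 = ¥245,653.56.
In-quota duty = ¥191,338.20 × 1.5% = ¥2,870.07. Over-quota duty = ¥245,653.56 × 22% = ¥54,043.78.
Line duty = ¥2,870.07 + ¥54,043.78 = ¥56,913.85.
Line 3 (46.80, Zoreth, 1,656 units, ¥138,292.56):
Base rate for 46.80 is 2%.
Additional duty on 46.80 from Zoreth: +35.2%. Applied ad valorem rate: 2% + 35.2% = 37.2%.
Duty = ¥138,292.56 × 37.2% = ¥51,444.83.
Line 4 (01.93, Quenara, 344 liters, ¥14,258.80):
Base rate for 01.93 is 11%.
Duty = ¥14,258.80 × 11% = ¥1,568.47.
Total = ¥65,968.57 + ¥56,913.85 + ¥51,444.83 + ¥1,568.47 = ¥175,895.72.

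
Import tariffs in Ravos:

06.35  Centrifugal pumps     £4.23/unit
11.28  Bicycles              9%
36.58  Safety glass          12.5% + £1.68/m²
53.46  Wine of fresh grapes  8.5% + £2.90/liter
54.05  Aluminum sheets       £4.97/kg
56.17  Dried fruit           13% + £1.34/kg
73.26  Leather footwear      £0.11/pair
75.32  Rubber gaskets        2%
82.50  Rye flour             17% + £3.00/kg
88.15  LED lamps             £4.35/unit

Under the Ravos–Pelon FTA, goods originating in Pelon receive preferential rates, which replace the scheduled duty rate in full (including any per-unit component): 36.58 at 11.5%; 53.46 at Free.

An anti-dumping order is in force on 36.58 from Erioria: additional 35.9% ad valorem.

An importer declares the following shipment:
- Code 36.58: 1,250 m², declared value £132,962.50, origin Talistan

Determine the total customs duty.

£18,720.31

Line 1 (36.58, Talistan, 1,250 m², £132,962.50):
Base rate for 36.58 is 12.5% + £1.68/m².
36.58 has an FTA preferential rate, but origin Talistan is not Pelon; base rate stands.
The additional-duty order on 36.58 targets Erioria, not Talistan; it does not apply.
Duty = £132,962.50 × 12.5% + 1,250 × £1.68 = £18,720.31.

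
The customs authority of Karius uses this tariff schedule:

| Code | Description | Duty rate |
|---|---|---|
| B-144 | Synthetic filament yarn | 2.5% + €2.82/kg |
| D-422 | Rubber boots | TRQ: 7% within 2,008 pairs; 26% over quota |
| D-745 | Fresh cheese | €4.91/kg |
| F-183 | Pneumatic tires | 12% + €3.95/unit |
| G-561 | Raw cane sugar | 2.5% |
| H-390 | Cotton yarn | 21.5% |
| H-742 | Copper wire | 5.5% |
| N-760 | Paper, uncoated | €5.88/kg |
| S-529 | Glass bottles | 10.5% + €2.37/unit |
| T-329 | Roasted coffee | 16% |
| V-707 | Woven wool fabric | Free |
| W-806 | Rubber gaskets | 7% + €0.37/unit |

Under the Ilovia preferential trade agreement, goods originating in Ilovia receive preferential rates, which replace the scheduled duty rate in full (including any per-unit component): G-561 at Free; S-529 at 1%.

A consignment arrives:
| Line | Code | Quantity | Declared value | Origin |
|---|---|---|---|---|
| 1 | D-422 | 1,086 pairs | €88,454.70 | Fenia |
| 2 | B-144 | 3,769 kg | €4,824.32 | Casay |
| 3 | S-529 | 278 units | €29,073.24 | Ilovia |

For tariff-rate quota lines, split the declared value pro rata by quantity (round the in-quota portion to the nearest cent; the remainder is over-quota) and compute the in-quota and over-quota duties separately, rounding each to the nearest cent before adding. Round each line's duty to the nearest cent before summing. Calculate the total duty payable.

€17,231.75

Line 1 (D-422, Fenia, 1,086 pairs, €88,454.70):
Code D-422 is under a tariff-rate quota (threshold 2,008 pairs). Quantity 1,086 pairs is within the quota, so the in-quota rate 7% applies to the full value.
Duty = €88,454.70 × 7% = €6,191.83.
Line 2 (B-144, Casay, 3,769 kg, €4,824.32):
Base rate for B-144 is 2.5% + €2.82/kg.
Duty = €4,824.32 × 2.5% + 3,769 × €2.82 = €10,749.19.
Line 3 (S-529, Ilovia, 278 units, €29,073.24):
Base rate for S-529 is 10.5% + €2.37/unit.
Origin Ilovia qualifies under the Karius–Ilovia agreement and S-529 is covered: preferential rate 1% applies instead.
Duty = €29,073.24 × 1% = €290.73.
Total = €6,191.83 + €10,749.19 + €290.73 = €17,231.75.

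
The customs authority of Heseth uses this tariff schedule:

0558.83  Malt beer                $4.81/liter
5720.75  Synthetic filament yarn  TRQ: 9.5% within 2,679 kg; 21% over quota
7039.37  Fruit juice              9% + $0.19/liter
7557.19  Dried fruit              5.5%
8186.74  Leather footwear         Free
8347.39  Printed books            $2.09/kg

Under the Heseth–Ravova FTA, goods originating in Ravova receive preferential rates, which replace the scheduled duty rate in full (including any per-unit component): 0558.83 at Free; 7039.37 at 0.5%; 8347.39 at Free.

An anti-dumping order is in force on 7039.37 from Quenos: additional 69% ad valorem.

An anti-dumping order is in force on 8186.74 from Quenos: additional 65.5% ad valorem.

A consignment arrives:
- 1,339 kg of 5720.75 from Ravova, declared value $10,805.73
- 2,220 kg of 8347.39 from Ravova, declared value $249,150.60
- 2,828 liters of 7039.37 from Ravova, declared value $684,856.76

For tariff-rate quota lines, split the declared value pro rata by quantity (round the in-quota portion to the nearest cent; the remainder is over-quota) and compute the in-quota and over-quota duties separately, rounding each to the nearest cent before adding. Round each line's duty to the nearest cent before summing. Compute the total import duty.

$4,450.82

Line 1 (5720.75, Ravova, 1,339 kg, $10,805.73):
Code 5720.75 is under a tariff-rate quota (threshold 2,679 kg). Quantity 1,339 kg is within the quota, so the in-quota rate 9.5% applies to the full value.
Duty = $10,805.73 × 9.5% = $1,026.54.
Line 2 (8347.39, Ravova, 2,220 kg, $249,150.60):
Base rate for 8347.39 is $2.09/kg.
Origin Ravova qualifies under the Heseth–Ravova agreement and 8347.39 is covered: preferential rate Free applies instead.
Duty = $249,150.60 × 0% = $0.00.
Line 3 (7039.37, Ravova, 2,828 liters, $684,856.76):
Base rate for 7039.37 is 9% + $0.19/liter.
Origin Ravova qualifies under the Heseth–Ravova agreement and 7039.37 is covered: preferential rate 0.5% applies instead.
The additional-duty order on 7039.37 targets Quenos, not Ravova; it does not apply.
Duty = $684,856.76 × 0.5% = $3,424.28.
Total = $1,026.54 + $0.00 + $3,424.28 = $4,450.82.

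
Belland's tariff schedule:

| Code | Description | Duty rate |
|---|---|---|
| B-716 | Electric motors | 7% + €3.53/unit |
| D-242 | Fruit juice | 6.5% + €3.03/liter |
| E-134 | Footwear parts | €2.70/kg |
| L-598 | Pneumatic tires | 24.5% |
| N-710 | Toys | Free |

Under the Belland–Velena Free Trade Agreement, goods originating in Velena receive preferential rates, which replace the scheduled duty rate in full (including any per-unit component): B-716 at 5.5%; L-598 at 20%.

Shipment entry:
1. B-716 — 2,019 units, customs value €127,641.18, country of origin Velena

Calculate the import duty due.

€7,020.26

Line 1 (B-716, Velena, 2,019 units, €127,641.18):
Base rate for B-716 is 7% + €3.53/unit.
Origin Velena qualifies under the Belland–Velena agreement and B-716 is covered: preferential rate 5.5% applies instead.
Duty = €127,641.18 × 5.5% = €7,020.26.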